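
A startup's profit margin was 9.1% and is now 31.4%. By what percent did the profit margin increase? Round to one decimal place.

The change is 31.4 − 9.1 = 22.3 percentage points.
Relative to the original 9.1%, that is 22.3 ÷ 9.1 ≈ 245.1%.
So the profit margin rose by 245.1%.

245.1%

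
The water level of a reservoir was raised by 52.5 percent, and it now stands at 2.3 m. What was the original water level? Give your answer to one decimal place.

The overall multiplier applied was 1.525.
So the original water level was 2.3 ÷ 1.525 ≈ 1.5 m.

1.5 m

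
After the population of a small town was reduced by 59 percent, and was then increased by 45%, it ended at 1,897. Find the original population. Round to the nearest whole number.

3,191

The overall multiplier applied was 0.41 × 1.45 = 0.5945.
So the original population was 1,897 ÷ 0.5945 ≈ 3,191.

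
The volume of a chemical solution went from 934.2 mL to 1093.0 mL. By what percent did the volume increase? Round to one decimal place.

Change: 1093.0 − 934.2 = 158.8.
Relative to the original: 158.8 ÷ 934.2 ≈ 17.0%.
So the volume increased by 17.0%.

17.0%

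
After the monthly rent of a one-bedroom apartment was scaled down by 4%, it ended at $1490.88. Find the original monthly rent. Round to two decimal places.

$1553.00

The overall multiplier applied was 0.96.
So the original monthly rent was $1490.88 ÷ 0.96 = $1553.00.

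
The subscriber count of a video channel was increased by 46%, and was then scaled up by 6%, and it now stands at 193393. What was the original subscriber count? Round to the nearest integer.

The overall multiplier applied was 1.46 × 1.06 = 1.5476.
So the original subscriber count was 193393 ÷ 1.5476 ≈ 124963.

124963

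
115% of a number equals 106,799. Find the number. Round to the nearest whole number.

92,869

106,799 ÷ 1.15 ≈ 92,869.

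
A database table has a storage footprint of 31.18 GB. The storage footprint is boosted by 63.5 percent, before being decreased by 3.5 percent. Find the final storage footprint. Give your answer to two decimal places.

Each change multiplies by a factor: 1.635 × 0.965 = 1.577775.
31.18 × 1.577775 = 49.1950245 ≈ 49.20.

49.20 GB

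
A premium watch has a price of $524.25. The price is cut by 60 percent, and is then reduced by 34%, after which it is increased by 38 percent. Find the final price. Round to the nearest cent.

$190.99

Each change multiplies by a factor: 0.4 × 0.66 × 1.38 = 0.36432.
$524.25 × 0.36432 = $190.99476 ≈ $190.99.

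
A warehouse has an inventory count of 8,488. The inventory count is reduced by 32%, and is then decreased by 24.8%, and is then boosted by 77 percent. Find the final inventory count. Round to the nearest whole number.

Each change multiplies by a factor: 0.68 × 0.752 × 1.77 = 0.9051072.
8,488 × 0.9051072 = 7682.5499136 ≈ 7,683.

7,683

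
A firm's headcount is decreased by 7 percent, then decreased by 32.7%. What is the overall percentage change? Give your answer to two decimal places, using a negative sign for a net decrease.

A 7% decrease multiplies by 0.93.
Then a 32.7% decrease: 0.93 × 0.673 = 0.62589.
Overall factor 0.62589, i.e. -37.41%.

-37.41%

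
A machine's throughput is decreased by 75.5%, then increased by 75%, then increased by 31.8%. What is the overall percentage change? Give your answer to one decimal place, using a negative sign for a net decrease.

The combined multiplier is 0.245 × 1.75 × 1.318 = 0.5650925.
That corresponds to a decrease of 43.5%.

-43.5%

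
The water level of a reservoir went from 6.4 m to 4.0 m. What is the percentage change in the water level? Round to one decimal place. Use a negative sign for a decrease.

-37.5%

Change: 4.0 − 6.4 = -2.4.
Relative to the original: -2.4 ÷ 6.4 = -37.5%.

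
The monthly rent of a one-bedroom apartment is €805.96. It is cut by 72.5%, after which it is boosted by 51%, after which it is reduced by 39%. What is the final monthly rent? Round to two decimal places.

€204.15

Apply the 72.5% decrease: €805.96 × 0.275 = €221.639.
51% increase: €221.639 × 1.51 = €334.67489.
39% decrease: €334.67489 × 0.61 = €204.1516829 ≈ €204.15.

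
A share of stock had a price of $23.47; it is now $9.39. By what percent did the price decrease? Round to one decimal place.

60.0%

Change: $9.39 − $23.47 = -$14.08.
Relative to the original: -$14.08 ÷ $23.47 ≈ -60.0%.
So the price decreased by 60.0%.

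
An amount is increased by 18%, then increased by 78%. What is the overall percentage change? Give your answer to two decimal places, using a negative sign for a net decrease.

110.04%

An 18% increase multiplies by 1.18.
Then a 78% increase: 1.18 × 1.78 = 2.1004.
Overall factor 2.1004, i.e. 110.04%.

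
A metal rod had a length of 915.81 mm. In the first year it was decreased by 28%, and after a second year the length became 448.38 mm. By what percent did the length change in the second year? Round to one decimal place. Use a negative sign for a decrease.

After the first year: 915.81 × 0.72 = 659.3832.
Second-year multiplier: 448.38 ÷ 659.3832 ≈ 0.68.
That is a change of -32.0%.

-32.0%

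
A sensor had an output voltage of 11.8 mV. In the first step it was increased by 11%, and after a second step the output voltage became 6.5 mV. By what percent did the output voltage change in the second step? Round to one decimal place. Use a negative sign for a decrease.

-50.4%

After the first step: 11.8 × 1.11 = 13.098.
Second-step multiplier: 6.5 ÷ 13.098 ≈ 0.49626.
That is a change of -50.4%.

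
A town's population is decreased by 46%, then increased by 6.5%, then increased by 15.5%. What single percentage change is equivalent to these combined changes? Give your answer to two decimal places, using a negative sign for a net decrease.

-33.58%

A 46% decrease multiplies by 0.54.
Then a 6.5% increase: 0.54 × 1.065 = 0.5751.
Then a 15.5% increase: 0.5751 × 1.155 = 0.6642405.
Overall factor 0.6642405, i.e. -33.58%.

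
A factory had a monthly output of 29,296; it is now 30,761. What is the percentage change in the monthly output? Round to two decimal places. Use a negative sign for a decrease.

Change: 30,761 − 29,296 = 1,465.
Relative to the original: 1,465 ÷ 29,296 ≈ 5.00%.

5.00%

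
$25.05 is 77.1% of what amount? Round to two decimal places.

$32.49

$25.05 ÷ 0.771 ≈ $32.49.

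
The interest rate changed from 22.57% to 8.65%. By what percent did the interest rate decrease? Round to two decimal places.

61.67%

The change is 8.65 − 22.57 = -13.92 percentage points.
Relative to the original 22.57%, that is -13.92 ÷ 22.57 ≈ -61.67%.
So the interest rate fell by 61.67%.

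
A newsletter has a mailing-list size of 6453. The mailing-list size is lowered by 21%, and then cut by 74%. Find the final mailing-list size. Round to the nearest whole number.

After the 21% decrease: 6453 × 0.79 = 5097.87.
Apply the 74% decrease: 5097.87 × 0.26 = 1325.4462 ≈ 1325.

1325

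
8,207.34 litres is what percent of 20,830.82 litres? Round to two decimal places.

39.40%

8,207.34 litres ÷ 20,830.82 litres ≈ 39.40%.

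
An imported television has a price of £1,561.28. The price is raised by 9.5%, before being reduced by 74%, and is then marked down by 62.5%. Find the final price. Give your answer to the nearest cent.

Each change multiplies by a factor: 1.095 × 0.26 × 0.375 = 0.1067625.
£1,561.28 × 0.1067625 = £166.686156 ≈ £166.69.

£166.69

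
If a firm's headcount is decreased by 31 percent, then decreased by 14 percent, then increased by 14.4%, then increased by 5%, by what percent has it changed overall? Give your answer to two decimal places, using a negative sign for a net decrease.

A 31% decrease multiplies by 0.69.
Then a 14% decrease: 0.69 × 0.86 = 0.5934.
Then a 14.4% increase: 0.5934 × 1.144 = 0.6788496.
Then a 5% increase: 0.6788496 × 1.05 = 0.71279208.
Overall factor 0.71279208, i.e. -28.72%.

-28.72%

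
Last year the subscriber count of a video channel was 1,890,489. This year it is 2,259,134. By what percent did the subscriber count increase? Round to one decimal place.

Change: 2,259,134 − 1,890,489 = 368,645.
Relative to the original: 368,645 ÷ 1,890,489 ≈ 19.5%.
So the subscriber count increased by 19.5%.

19.5%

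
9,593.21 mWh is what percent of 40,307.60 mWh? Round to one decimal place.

23.8%

9,593.21 mWh ÷ 40,307.60 mWh ≈ 23.8%.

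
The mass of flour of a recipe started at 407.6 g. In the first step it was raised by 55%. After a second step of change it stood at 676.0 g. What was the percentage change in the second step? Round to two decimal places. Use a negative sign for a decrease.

7.00%

After the first step: 407.6 × 1.55 = 631.78.
Second-step multiplier: 676.0 ÷ 631.78 ≈ 1.069993.
That is a change of 7.00%.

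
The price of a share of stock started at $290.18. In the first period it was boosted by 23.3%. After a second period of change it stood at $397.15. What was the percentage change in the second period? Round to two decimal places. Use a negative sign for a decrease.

After the first period: $290.18 × 1.233 = $357.79194.
Second-period multiplier: $397.15 ÷ $357.79194 ≈ 1.110003.
That is a change of 11.00%.

11.00%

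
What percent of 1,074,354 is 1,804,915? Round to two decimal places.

168.00%

1,804,915 ÷ 1,074,354 ≈ 168.00%.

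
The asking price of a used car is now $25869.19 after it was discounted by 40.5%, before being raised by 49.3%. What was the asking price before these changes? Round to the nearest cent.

Undoing the 49.3% increase: $25869.19 ÷ 1.493 ≈ $17326.985934.
Undoing the 40.5% decrease: $17326.985934 ÷ 0.595 ≈ $29120.98.

$29120.98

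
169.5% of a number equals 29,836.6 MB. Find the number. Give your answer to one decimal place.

17,602.7 MB

29,836.6 MB ÷ 1.695 ≈ 17,602.7 MB.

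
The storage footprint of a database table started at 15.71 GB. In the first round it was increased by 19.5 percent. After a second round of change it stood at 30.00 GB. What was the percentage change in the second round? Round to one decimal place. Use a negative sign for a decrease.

After the first round: 15.71 × 1.195 = 18.77345.
Second-round multiplier: 30.00 ÷ 18.77345 ≈ 1.598.
That is a change of 59.8%.

59.8%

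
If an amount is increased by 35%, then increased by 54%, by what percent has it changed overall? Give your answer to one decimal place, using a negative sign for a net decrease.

The combined multiplier is 1.35 × 1.54 = 2.079.
That corresponds to an increase of 107.9%.

107.9%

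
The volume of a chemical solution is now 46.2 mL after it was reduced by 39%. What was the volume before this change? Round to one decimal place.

The overall multiplier applied was 0.61.
So the original volume was 46.2 ÷ 0.61 ≈ 75.7 mL.

75.7 mL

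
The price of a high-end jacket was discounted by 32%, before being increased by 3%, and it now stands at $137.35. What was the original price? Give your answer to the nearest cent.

The overall multiplier applied was 0.68 × 1.03 = 0.7004.
So the original price was $137.35 ÷ 0.7004 ≈ $196.10.

$196.10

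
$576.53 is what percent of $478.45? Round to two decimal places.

$576.53 ÷ $478.45 ≈ 120.50%.

120.50%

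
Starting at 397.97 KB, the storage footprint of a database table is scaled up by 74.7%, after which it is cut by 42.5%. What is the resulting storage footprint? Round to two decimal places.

74.7% increase: 397.97 × 1.747 = 695.25359.
42.5% decrease: 695.25359 × 0.575 = 399.77081425 ≈ 399.77.

399.77 KB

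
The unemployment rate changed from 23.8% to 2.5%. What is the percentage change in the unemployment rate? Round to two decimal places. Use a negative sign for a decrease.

-89.50%

The change is 2.5 − 23.8 = -21.3 percentage points.
Relative to the original 23.8%, that is -21.3 ÷ 23.8 ≈ -89.50%.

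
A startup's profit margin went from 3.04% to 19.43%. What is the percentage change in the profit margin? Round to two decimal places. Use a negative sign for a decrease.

539.14%

The change is 19.43 − 3.04 = 16.39 percentage points.
Relative to the original 3.04%, that is 16.39 ÷ 3.04 ≈ 539.14%.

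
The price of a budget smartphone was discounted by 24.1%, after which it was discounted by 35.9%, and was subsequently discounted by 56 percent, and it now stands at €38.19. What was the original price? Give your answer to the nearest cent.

Undoing the 56% decrease: €38.19 ÷ 0.44 ≈ €86.795455.
Undoing the 35.9% decrease: €86.795455 ÷ 0.641 ≈ €135.406326.
Undoing the 24.1% decrease: €135.406326 ÷ 0.759 ≈ €178.40.

€178.40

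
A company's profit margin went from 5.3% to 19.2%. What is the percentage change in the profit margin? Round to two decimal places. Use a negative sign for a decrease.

262.26%

The change is 19.2 − 5.3 = 13.9 percentage points.
Relative to the original 5.3%, that is 13.9 ÷ 5.3 ≈ 262.26%.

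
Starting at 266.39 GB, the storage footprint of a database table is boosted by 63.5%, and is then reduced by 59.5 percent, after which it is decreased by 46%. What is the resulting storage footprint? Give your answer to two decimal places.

95.25 GB

After the 63.5% increase: 266.39 × 1.635 = 435.54765.
Apply the 59.5% decrease: 435.54765 × 0.405 = 176.39679825.
After the 46% decrease: 176.39679825 × 0.54 = 95.254271055 ≈ 95.25.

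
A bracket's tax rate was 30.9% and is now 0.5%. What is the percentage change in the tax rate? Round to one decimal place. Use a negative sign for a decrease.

The change is 0.5 − 30.9 = -30.4 percentage points.
Relative to the original 30.9%, that is -30.4 ÷ 30.9 ≈ -98.4%.

-98.4%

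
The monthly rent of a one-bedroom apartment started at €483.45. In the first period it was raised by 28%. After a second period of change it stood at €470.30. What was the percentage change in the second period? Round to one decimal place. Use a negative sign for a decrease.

-24.0%

After the first period: €483.45 × 1.28 = €618.816.
Second-period multiplier: €470.30 ÷ €618.816 ≈ 0.76.
That is a change of -24.0%.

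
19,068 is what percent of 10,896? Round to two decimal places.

175.00%

19,068 ÷ 10,896 = 175.00%.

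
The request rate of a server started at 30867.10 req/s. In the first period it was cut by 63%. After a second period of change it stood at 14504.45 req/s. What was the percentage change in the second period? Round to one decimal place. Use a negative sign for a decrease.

After the first period: 30867.10 × 0.37 = 11420.827.
Second-period multiplier: 14504.45 ÷ 11420.827 ≈ 1.27.
That is a change of 27.0%.

27.0%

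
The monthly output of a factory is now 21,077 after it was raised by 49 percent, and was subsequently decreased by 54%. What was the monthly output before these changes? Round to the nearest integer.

Undoing the 54% decrease: 21,077 ÷ 0.46 ≈ 45819.565217.
Undoing the 49% increase: 45819.565217 ÷ 1.49 ≈ 30,751.

30,751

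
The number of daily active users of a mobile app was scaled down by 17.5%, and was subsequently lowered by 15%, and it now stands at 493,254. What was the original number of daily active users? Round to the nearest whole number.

703,393

The overall multiplier applied was 0.825 × 0.85 = 0.70125.
So the original number of daily active users was 493,254 ÷ 0.70125 ≈ 703,393.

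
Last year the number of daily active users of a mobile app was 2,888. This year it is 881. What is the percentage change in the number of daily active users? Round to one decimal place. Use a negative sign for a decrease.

Change: 881 − 2,888 = -2,007.
Relative to the original: -2,007 ÷ 2,888 ≈ -69.5%.

-69.5%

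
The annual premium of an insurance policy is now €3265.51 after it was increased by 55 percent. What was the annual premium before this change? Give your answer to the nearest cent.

€2106.78

The overall multiplier applied was 1.55.
So the original annual premium was €3265.51 ÷ 1.55 ≈ €2106.78.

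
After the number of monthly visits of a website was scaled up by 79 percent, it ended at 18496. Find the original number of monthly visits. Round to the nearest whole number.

The overall multiplier applied was 1.79.
So the original number of monthly visits was 18496 ÷ 1.79 ≈ 10333.

10333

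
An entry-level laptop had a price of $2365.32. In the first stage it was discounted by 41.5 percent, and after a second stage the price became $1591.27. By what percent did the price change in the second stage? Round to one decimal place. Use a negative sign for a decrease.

After the first stage: $2365.32 × 0.585 = $1383.7122.
Second-stage multiplier: $1591.27 ÷ $1383.7122 ≈ 1.15.
That is a change of 15.0%.

15.0%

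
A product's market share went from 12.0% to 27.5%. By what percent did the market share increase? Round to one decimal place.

The change is 27.5 − 12.0 = 15.5 percentage points.
Relative to the original 12.0%, that is 15.5 ÷ 12.0 ≈ 129.2%.
So the market share rose by 129.2%.

129.2%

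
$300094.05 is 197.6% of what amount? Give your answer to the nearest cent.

$151869.46

$300094.05 ÷ 1.976 ≈ $151869.46.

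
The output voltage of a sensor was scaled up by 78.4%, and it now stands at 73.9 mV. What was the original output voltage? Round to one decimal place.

The overall multiplier applied was 1.784.
So the original output voltage was 73.9 ÷ 1.784 ≈ 41.4 mV.

41.4 mV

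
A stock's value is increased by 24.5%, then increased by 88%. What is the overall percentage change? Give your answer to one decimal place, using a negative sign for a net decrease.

134.1%

A 24.5% increase multiplies by 1.245.
Then an 88% increase: 1.245 × 1.88 = 2.3406.
Overall factor 2.3406, i.e. 134.1%.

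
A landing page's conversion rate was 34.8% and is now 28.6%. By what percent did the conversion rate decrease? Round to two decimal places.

The change is 28.6 − 34.8 = -6.2 percentage points.
Relative to the original 34.8%, that is -6.2 ÷ 34.8 ≈ -17.82%.
So the conversion rate fell by 17.82%.

17.82%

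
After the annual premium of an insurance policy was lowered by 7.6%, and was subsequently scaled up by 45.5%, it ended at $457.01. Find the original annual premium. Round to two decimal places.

Undoing the 45.5% increase: $457.01 ÷ 1.455 ≈ $314.09622.
Undoing the 7.6% decrease: $314.09622 ÷ 0.924 ≈ $339.93.

$339.93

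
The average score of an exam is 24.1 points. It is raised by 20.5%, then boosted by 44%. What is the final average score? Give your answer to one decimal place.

41.8 points

Each change multiplies by a factor: 1.205 × 1.44 = 1.7352.
24.1 × 1.7352 = 41.81832 ≈ 41.8.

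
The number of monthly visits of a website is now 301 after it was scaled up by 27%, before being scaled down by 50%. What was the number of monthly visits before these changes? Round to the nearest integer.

474

Undoing the 50% decrease: 301 ÷ 0.5 = 602.
Undoing the 27% increase: 602 ÷ 1.27 ≈ 474.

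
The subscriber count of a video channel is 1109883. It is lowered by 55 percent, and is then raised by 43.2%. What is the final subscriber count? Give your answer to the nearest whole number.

715209

Apply the 55% decrease: 1109883 × 0.45 = 499447.35.
43.2% increase: 499447.35 × 1.432 = 715208.6052 ≈ 715209.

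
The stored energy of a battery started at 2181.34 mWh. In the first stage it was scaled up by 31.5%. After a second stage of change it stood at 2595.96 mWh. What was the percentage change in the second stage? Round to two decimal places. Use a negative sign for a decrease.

After the first stage: 2181.34 × 1.315 = 2868.4621.
Second-stage multiplier: 2595.96 ÷ 2868.4621 ≈ 0.905001.
That is a change of -9.50%.

-9.50%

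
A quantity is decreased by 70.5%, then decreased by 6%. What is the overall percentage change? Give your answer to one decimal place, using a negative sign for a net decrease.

A 70.5% decrease multiplies by 0.295.
Then a 6% decrease: 0.295 × 0.94 = 0.2773.
Overall factor 0.2773, i.e. -72.3%.

-72.3%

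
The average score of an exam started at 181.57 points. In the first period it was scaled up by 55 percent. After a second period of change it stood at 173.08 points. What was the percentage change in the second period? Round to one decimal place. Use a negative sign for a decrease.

-38.5%

After the first period: 181.57 × 1.55 = 281.4335.
Second-period multiplier: 173.08 ÷ 281.4335 ≈ 0.61499.
That is a change of -38.5%.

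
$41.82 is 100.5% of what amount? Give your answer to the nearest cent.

$41.82 ÷ 1.005 ≈ $41.61.

$41.61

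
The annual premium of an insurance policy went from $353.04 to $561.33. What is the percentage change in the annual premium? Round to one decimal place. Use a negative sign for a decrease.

59.0%

Change: $561.33 − $353.04 = $208.29.
Relative to the original: $208.29 ÷ $353.04 ≈ 59.0%.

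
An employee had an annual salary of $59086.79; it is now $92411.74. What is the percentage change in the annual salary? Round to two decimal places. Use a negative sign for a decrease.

56.40%

Change: $92411.74 − $59086.79 = $33324.95.
Relative to the original: $33324.95 ÷ $59086.79 ≈ 56.40%.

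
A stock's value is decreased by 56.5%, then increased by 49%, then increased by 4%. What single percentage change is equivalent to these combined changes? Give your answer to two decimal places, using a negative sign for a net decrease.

The combined multiplier is 0.435 × 1.49 × 1.04 = 0.674076.
That corresponds to a decrease of 32.59%.

-32.59%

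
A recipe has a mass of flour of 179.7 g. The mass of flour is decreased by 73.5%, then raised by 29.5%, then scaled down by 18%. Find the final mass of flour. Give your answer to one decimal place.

Apply the 73.5% decrease: 179.7 × 0.265 = 47.6205.
29.5% increase: 47.6205 × 1.295 = 61.6685475.
Apply the 18% decrease: 61.6685475 × 0.82 = 50.56820895 ≈ 50.6.

50.6 g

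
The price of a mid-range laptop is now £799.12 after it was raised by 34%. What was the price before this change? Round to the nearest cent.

£596.36

The overall multiplier applied was 1.34.
So the original price was £799.12 ÷ 1.34 ≈ £596.36.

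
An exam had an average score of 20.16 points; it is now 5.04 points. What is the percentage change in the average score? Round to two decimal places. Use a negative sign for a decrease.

-75.00%

Change: 5.04 − 20.16 = -15.12.
Relative to the original: -15.12 ÷ 20.16 = -75.00%.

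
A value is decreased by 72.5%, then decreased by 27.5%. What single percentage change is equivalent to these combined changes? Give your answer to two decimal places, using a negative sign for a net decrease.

A 72.5% decrease multiplies by 0.275.
Then a 27.5% decrease: 0.275 × 0.725 = 0.199375.
Overall factor 0.199375, i.e. -80.06%.

-80.06%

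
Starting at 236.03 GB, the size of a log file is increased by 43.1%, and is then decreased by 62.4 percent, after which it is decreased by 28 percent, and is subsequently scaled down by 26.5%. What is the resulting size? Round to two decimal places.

67.21 GB

43.1% increase: 236.03 × 1.431 = 337.75893.
62.4% decrease: 337.75893 × 0.376 = 126.99735768.
28% decrease: 126.99735768 × 0.72 = 91.4380975296.
After the 26.5% decrease: 91.4380975296 × 0.735 = 67.207001684256 ≈ 67.21.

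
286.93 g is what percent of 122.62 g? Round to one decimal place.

234.0%

286.93 g ÷ 122.62 g ≈ 234.0%.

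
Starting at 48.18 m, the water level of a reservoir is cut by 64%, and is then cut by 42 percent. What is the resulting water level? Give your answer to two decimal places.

64% decrease: 48.18 × 0.36 = 17.3448.
After the 42% decrease: 17.3448 × 0.58 = 10.059984 ≈ 10.06.

10.06 m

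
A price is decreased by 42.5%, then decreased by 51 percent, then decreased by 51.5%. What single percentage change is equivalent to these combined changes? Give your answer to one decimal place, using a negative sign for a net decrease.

-86.3%

The combined multiplier is 0.575 × 0.49 × 0.485 = 0.13664875.
That corresponds to a decrease of 86.3%.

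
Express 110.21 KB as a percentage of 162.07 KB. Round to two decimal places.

68.00%

110.21 KB ÷ 162.07 KB ≈ 68.00%.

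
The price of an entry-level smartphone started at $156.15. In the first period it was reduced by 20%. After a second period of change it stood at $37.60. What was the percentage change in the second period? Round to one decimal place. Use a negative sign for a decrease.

After the first period: $156.15 × 0.8 = $124.92.
Second-period multiplier: $37.60 ÷ $124.92 ≈ 0.30099.
That is a change of -69.9%.

-69.9%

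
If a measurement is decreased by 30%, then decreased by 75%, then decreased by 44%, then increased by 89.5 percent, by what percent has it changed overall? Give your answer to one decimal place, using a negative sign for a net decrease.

-81.4%

The combined multiplier is 0.7 × 0.25 × 0.56 × 1.895 = 0.18571.
That corresponds to a decrease of 81.4%.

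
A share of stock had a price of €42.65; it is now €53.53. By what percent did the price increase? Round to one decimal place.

25.5%

Change: €53.53 − €42.65 = €10.88.
Relative to the original: €10.88 ÷ €42.65 ≈ 25.5%.
So the price increased by 25.5%.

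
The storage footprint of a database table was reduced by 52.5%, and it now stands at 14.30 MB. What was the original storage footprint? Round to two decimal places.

The overall multiplier applied was 0.475.
So the original storage footprint was 14.30 ÷ 0.475 ≈ 30.11 MB.

30.11 MB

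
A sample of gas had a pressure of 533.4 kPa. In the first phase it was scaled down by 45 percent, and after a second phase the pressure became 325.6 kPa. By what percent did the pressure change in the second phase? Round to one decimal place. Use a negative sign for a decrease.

After the first phase: 533.4 × 0.55 = 293.37.
Second-phase multiplier: 325.6 ÷ 293.37 ≈ 1.10986.
That is a change of 11.0%.

11.0%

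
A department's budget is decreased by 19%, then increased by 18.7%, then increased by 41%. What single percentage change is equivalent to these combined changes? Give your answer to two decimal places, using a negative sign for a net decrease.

35.57%

A 19% decrease multiplies by 0.81.
Then an 18.7% increase: 0.81 × 1.187 = 0.96147.
Then a 41% increase: 0.96147 × 1.41 = 1.3556727.
Overall factor 1.3556727, i.e. 35.57%.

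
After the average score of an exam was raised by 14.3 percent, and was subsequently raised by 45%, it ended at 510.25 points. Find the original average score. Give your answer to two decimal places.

307.87 points

The overall multiplier applied was 1.143 × 1.45 = 1.65735.
So the original average score was 510.25 ÷ 1.65735 ≈ 307.87 points.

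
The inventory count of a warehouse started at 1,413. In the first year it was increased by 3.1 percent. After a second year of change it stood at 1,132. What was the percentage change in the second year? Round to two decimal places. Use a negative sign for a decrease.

-22.30%

After the first year: 1,413 × 1.031 = 1456.803.
Second-year multiplier: 1,132 ÷ 1456.803 ≈ 0.777044.
That is a change of -22.30%.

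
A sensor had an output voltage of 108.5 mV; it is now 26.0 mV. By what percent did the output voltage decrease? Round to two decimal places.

76.04%

Change: 26.0 − 108.5 = -82.5.
Relative to the original: -82.5 ÷ 108.5 ≈ -76.04%.
So the output voltage decreased by 76.04%.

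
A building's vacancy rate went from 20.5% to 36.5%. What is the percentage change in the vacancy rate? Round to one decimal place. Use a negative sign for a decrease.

78.0%

The change is 36.5 − 20.5 = 16.0 percentage points.
Relative to the original 20.5%, that is 16.0 ÷ 20.5 ≈ 78.0%.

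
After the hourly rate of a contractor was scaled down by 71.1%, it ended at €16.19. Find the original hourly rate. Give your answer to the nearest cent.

The overall multiplier applied was 0.289.
So the original hourly rate was €16.19 ÷ 0.289 ≈ €56.02.

€56.02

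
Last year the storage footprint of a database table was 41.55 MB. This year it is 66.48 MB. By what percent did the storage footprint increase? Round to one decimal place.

Change: 66.48 − 41.55 = 24.93.
Relative to the original: 24.93 ÷ 41.55 = 60.0%.
So the storage footprint increased by 60.0%.

60.0%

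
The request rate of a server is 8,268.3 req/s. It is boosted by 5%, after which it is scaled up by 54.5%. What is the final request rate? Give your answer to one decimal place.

13,413.2 req/s

Each change multiplies by a factor: 1.05 × 1.545 = 1.62225.
8,268.3 × 1.62225 = 13413.249675 ≈ 13,413.2.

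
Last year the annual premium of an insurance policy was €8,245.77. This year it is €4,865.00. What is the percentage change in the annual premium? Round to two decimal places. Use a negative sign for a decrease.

Change: €4,865.00 − €8,245.77 = -€3,380.77.
Relative to the original: -€3,380.77 ÷ €8,245.77 ≈ -41.00%.

-41.00%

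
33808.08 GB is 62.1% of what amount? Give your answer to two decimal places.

54441.35 GB

33808.08 GB ÷ 0.621 ≈ 54441.35 GB.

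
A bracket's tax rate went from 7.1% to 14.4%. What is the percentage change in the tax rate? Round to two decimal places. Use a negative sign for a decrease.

The change is 14.4 − 7.1 = 7.3 percentage points.
Relative to the original 7.1%, that is 7.3 ÷ 7.1 ≈ 102.82%.

102.82%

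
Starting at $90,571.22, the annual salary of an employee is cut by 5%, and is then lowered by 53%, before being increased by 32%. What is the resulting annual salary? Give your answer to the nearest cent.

$53,380.87

Each change multiplies by a factor: 0.95 × 0.47 × 1.32 = 0.58938.
$90,571.22 × 0.58938 = $53380.8656436 ≈ $53,380.87.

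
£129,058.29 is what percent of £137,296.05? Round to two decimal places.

£129,058.29 ÷ £137,296.05 ≈ 94.00%.

94.00%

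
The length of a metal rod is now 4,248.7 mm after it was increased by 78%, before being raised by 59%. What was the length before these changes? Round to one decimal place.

The overall multiplier applied was 1.78 × 1.59 = 2.8302.
So the original length was 4,248.7 ÷ 2.8302 ≈ 1,501.2 mm.

1,501.2 mm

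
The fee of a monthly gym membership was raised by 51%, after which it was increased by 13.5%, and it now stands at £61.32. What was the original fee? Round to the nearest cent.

£35.78

The overall multiplier applied was 1.51 × 1.135 = 1.71385.
So the original fee was £61.32 ÷ 1.71385 ≈ £35.78.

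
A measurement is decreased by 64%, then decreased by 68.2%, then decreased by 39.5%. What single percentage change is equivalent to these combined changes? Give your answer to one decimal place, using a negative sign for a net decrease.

-93.1%

The combined multiplier is 0.36 × 0.318 × 0.605 = 0.0692604.
That corresponds to a decrease of 93.1%.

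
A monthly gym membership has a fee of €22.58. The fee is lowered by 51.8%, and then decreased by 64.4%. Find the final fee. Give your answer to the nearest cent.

51.8% decrease: €22.58 × 0.482 = €10.88356.
After the 64.4% decrease: €10.88356 × 0.356 = €3.87454736 ≈ €3.87.

€3.87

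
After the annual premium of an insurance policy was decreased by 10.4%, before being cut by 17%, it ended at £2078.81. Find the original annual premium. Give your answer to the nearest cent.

Undoing the 17% decrease: £2078.81 ÷ 0.83 ≈ £2504.590361.
Undoing the 10.4% decrease: £2504.590361 ÷ 0.896 ≈ £2795.30.

£2795.30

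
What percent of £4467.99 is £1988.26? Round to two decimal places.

£1988.26 ÷ £4467.99 ≈ 44.50%.

44.50%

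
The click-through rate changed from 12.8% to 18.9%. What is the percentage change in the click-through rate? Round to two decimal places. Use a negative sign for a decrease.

47.66%

The change is 18.9 − 12.8 = 6.1 percentage points.
Relative to the original 12.8%, that is 6.1 ÷ 12.8 ≈ 47.66%.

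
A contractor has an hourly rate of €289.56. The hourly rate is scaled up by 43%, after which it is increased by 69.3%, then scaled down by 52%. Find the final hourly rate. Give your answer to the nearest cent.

€336.49

Each change multiplies by a factor: 1.43 × 1.693 × 0.48 = 1.1620752.
€289.56 × 1.1620752 = €336.490494912 ≈ €336.49.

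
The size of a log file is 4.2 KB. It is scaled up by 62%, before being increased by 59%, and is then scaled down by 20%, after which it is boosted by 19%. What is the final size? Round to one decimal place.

10.3 KB

Each change multiplies by a factor: 1.62 × 1.59 × 0.8 × 1.19 = 2.4521616.
4.2 × 2.4521616 = 10.29907872 ≈ 10.3.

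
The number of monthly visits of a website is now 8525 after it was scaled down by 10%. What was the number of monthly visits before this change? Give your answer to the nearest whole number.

The overall multiplier applied was 0.9.
So the original number of monthly visits was 8525 ÷ 0.9 ≈ 9472.

9472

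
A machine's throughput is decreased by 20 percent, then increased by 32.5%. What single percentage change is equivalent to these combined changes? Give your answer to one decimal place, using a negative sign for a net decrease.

6.0%

The combined multiplier is 0.8 × 1.325 = 1.06.
That corresponds to an increase of 6.0%.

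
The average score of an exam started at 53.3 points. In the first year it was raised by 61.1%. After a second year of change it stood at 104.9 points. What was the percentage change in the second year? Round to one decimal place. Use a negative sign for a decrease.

After the first year: 53.3 × 1.611 = 85.8663.
Second-year multiplier: 104.9 ÷ 85.8663 ≈ 1.22167.
That is a change of 22.2%.

22.2%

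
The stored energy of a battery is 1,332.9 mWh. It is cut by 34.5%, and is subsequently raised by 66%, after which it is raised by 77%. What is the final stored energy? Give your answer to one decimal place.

Each change multiplies by a factor: 0.655 × 1.66 × 1.77 = 1.924521.
1,332.9 × 1.924521 = 2565.1940409 ≈ 2,565.2.

2,565.2 mWh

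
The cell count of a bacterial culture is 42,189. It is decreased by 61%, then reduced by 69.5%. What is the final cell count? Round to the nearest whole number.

5,018

Each change multiplies by a factor: 0.39 × 0.305 = 0.11895.
42,189 × 0.11895 = 5018.38155 ≈ 5,018.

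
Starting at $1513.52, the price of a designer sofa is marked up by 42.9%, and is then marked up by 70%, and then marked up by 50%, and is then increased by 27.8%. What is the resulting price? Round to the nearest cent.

$7048.41

Each change multiplies by a factor: 1.429 × 1.7 × 1.5 × 1.278 = 4.6569681.
$1513.52 × 4.6569681 = $7048.414358712 ≈ $7048.41.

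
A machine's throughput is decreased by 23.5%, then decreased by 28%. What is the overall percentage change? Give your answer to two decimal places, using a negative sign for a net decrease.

-44.92%

A 23.5% decrease multiplies by 0.765.
Then a 28% decrease: 0.765 × 0.72 = 0.5508.
Overall factor 0.5508, i.e. -44.92%.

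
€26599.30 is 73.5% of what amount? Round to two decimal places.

€26599.30 ÷ 0.735 ≈ €36189.52.

€36189.52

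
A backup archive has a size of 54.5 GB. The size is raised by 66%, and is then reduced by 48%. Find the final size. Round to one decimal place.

Each change multiplies by a factor: 1.66 × 0.52 = 0.8632.
54.5 × 0.8632 = 47.0444 ≈ 47.0.

47.0 GB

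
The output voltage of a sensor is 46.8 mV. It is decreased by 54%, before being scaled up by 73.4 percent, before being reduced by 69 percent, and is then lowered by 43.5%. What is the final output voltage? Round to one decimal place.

54% decrease: 46.8 × 0.46 = 21.528.
After the 73.4% increase: 21.528 × 1.734 = 37.329552.
After the 69% decrease: 37.329552 × 0.31 = 11.57216112.
Apply the 43.5% decrease: 11.57216112 × 0.565 = 6.5382710328 ≈ 6.5.

6.5 mV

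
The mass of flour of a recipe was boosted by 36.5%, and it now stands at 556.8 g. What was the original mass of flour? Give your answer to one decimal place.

407.9 g

The overall multiplier applied was 1.365.
So the original mass of flour was 556.8 ÷ 1.365 ≈ 407.9 g.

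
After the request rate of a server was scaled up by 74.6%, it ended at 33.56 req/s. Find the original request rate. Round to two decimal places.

19.22 req/s

The overall multiplier applied was 1.746.
So the original request rate was 33.56 ÷ 1.746 ≈ 19.22 req/s.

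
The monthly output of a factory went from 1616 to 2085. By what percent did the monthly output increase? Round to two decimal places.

Change: 2085 − 1616 = 469.
Relative to the original: 469 ÷ 1616 ≈ 29.02%.
So the monthly output increased by 29.02%.

29.02%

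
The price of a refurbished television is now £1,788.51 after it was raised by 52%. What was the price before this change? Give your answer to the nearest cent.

£1,176.65

The overall multiplier applied was 1.52.
So the original price was £1,788.51 ÷ 1.52 ≈ £1,176.65.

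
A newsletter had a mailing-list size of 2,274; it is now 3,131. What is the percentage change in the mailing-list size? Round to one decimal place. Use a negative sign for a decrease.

Change: 3,131 − 2,274 = 857.
Relative to the original: 857 ÷ 2,274 ≈ 37.7%.

37.7%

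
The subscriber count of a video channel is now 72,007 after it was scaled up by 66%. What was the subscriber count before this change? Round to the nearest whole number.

43,378

The overall multiplier applied was 1.66.
So the original subscriber count was 72,007 ÷ 1.66 ≈ 43,378.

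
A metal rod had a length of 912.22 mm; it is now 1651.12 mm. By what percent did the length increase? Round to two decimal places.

81.00%

Change: 1651.12 − 912.22 = 738.90.
Relative to the original: 738.90 ÷ 912.22 ≈ 81.00%.
So the length increased by 81.00%.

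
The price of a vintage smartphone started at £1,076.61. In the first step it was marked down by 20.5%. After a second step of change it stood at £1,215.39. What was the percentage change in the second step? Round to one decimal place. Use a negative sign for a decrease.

After the first step: £1,076.61 × 0.795 = £855.90495.
Second-step multiplier: £1,215.39 ÷ £855.90495 ≈ 1.42001.
That is a change of 42.0%.

42.0%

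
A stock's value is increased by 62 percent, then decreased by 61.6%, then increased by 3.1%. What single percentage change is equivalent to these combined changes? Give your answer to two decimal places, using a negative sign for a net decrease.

-35.86%

The combined multiplier is 1.62 × 0.384 × 1.031 = 0.64136448.
That corresponds to a decrease of 35.86%.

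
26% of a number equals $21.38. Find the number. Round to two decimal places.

$21.38 ÷ 0.26 ≈ $82.23.

$82.23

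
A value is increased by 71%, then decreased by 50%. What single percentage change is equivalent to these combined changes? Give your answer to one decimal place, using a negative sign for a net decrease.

A 71% increase multiplies by 1.71.
Then a 50% decrease: 1.71 × 0.5 = 0.855.
Overall factor 0.855, i.e. -14.5%.

-14.5%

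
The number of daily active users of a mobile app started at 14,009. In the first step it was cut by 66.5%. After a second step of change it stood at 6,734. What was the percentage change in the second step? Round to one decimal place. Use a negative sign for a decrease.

After the first step: 14,009 × 0.335 = 4693.015.
Second-step multiplier: 6,734 ÷ 4693.015 ≈ 1.4349.
That is a change of 43.5%.

43.5%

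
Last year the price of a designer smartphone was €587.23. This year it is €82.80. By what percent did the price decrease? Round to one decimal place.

Change: €82.80 − €587.23 = -€504.43.
Relative to the original: -€504.43 ÷ €587.23 ≈ -85.9%.
So the price decreased by 85.9%.

85.9%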